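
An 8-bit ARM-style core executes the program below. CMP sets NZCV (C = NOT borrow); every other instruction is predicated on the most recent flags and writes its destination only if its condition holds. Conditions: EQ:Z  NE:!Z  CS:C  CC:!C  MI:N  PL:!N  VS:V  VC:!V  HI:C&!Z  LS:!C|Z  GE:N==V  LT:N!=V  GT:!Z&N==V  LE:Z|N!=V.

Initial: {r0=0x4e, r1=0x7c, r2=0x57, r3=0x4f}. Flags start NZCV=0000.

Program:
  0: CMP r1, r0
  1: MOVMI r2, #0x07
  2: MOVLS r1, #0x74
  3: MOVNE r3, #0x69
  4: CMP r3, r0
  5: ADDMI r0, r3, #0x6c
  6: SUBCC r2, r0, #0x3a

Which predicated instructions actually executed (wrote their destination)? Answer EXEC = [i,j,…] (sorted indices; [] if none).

EXEC = [3]

0: ✓ CMP  NZCV=0010
1: · MOVMI
2: · MOVLS
3: ✓ MOVNE  r3←0x69
4: ✓ CMP  NZCV=0010
5: · ADDMI
6: · SUBCC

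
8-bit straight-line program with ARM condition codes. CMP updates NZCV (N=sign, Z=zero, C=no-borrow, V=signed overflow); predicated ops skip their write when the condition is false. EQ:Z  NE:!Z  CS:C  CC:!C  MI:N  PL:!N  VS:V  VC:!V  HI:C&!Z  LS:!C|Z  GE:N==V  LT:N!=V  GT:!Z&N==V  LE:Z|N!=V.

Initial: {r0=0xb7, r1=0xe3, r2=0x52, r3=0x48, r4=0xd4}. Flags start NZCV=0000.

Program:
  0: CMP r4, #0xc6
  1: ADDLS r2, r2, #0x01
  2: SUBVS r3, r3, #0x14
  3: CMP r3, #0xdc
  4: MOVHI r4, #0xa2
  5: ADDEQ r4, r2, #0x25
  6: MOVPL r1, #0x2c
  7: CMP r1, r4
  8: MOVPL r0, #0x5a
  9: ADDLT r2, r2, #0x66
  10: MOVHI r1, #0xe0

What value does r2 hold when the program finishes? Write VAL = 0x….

VAL = 0x52

[0] flags=0010 → (cmp)
[1] flags=0010 LS?F → skip
[2] flags=0010 VS?F → skip
[3] flags=0000 → (cmp)
[4] flags=0000 HI?F → skip
[5] flags=0000 EQ?F → skip
[6] flags=0000 PL?T → r1=0x2c
[7] flags=0000 → (cmp)
[8] flags=0000 PL?T → r0=0x5a
[9] flags=0000 LT?F → skip
[10] flags=0000 HI?F → skip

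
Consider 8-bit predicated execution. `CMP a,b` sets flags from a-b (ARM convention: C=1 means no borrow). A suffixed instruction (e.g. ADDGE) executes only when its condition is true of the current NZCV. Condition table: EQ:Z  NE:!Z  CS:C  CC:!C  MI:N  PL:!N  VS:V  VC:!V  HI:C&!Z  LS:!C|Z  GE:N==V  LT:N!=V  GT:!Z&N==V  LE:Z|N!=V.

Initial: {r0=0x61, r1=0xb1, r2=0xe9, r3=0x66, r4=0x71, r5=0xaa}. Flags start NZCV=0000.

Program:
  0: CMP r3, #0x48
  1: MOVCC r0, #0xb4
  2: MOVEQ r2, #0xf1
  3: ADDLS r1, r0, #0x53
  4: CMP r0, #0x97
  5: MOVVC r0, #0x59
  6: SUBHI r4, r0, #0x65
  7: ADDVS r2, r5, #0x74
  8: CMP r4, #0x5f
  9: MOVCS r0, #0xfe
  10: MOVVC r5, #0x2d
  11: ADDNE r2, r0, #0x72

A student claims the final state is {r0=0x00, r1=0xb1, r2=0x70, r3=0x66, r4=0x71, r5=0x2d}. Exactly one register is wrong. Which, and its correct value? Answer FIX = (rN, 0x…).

FIX = (r0, 0xfe)

0: ✓ CMP  NZCV=0010
1: · MOVCC
2: · MOVEQ
3: · ADDLS
4: ✓ CMP  NZCV=1001
5: · MOVVC
6: · SUBHI
7: ✓ ADDVS  r2←0x1e
8: ✓ CMP  NZCV=0010
9: ✓ MOVCS  r0←0xfe
10: ✓ MOVVC  r5←0x2d
11: ✓ ADDNE  r2←0x70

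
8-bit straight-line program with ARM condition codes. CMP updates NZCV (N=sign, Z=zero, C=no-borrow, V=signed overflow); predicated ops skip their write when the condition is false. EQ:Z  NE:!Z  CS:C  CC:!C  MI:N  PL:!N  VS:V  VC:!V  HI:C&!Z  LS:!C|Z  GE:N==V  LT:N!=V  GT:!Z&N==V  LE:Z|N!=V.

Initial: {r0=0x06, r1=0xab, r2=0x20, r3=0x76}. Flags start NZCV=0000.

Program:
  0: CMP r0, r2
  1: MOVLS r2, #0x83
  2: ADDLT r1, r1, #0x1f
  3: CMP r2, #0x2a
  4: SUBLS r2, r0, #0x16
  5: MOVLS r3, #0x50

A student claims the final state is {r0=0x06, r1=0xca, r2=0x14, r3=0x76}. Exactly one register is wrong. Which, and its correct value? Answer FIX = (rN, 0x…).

FIX = (r2, 0x83)

0: ✓ CMP  NZCV=1000
1: ✓ MOVLS  r2←0x83
2: ✓ ADDLT  r1←0xca
3: ✓ CMP  NZCV=0011
4: · SUBLS
5: · MOVLS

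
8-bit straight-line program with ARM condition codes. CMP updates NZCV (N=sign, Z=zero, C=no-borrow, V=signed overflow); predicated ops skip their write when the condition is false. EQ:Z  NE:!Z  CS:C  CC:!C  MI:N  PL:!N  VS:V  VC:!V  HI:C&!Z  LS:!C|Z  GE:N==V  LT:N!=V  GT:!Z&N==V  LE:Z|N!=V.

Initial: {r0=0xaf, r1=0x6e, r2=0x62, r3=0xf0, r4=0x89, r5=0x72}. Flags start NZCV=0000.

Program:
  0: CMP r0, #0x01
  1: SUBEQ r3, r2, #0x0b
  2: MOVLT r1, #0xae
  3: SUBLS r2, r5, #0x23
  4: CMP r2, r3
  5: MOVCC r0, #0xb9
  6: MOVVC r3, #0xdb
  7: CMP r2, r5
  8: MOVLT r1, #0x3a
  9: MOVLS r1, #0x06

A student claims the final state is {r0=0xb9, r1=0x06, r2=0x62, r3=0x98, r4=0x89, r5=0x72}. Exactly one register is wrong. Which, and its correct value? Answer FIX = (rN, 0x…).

0: ✓ CMP  NZCV=1010
1: · SUBEQ
2: ✓ MOVLT  r1←0xae
3: · SUBLS
4: ✓ CMP  NZCV=0000
5: ✓ MOVCC  r0←0xb9
6: ✓ MOVVC  r3←0xdb
7: ✓ CMP  NZCV=1000
8: ✓ MOVLT  r1←0x3a
9: ✓ MOVLS  r1←0x06

FIX = (r3, 0xdb)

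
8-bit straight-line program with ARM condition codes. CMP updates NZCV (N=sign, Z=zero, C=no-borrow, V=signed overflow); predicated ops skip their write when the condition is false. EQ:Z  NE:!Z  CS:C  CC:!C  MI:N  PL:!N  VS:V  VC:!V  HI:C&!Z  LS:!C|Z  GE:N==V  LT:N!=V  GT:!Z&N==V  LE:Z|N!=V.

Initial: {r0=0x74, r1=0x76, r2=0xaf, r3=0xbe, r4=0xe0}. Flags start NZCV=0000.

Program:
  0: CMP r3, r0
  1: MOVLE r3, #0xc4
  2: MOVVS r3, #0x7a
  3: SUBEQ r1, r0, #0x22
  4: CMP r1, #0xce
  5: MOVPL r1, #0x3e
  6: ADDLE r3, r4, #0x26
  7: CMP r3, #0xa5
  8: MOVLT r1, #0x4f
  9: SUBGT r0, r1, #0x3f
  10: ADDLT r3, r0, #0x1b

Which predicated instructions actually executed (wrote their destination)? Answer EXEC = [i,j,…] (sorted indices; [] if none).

[0] flags=0011 → (cmp)
[1] flags=0011 LE?T → r3=0xc4
[2] flags=0011 VS?T → r3=0x7a
[3] flags=0011 EQ?F → skip
[4] flags=1001 → (cmp)
[5] flags=1001 PL?F → skip
[6] flags=1001 LE?F → skip
[7] flags=1001 → (cmp)
[8] flags=1001 LT?F → skip
[9] flags=1001 GT?T → r0=0x37
[10] flags=1001 LT?F → skip

EXEC = [1,2,9]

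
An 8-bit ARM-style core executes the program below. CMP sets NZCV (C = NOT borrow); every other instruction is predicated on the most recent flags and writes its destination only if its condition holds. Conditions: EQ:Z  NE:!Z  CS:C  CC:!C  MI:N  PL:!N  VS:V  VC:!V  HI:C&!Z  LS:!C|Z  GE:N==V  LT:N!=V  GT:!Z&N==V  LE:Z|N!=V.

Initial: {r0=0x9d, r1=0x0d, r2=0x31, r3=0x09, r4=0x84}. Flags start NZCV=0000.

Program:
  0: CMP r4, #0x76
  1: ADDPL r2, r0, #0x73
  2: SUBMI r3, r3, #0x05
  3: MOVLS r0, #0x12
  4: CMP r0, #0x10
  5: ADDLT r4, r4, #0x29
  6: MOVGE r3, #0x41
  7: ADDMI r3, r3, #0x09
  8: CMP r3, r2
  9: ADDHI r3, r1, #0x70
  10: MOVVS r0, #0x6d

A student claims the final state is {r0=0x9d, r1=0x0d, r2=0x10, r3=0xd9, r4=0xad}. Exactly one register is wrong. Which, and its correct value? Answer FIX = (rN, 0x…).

[0] flags=0011 → (cmp)
[1] flags=0011 PL?T → r2=0x10
[2] flags=0011 MI?F → skip
[3] flags=0011 LS?F → skip
[4] flags=1010 → (cmp)
[5] flags=1010 LT?T → r4=0xad
[6] flags=1010 GE?F → skip
[7] flags=1010 MI?T → r3=0x12
[8] flags=0010 → (cmp)
[9] flags=0010 HI?T → r3=0x7d
[10] flags=0010 VS?F → skip

FIX = (r3, 0x7d)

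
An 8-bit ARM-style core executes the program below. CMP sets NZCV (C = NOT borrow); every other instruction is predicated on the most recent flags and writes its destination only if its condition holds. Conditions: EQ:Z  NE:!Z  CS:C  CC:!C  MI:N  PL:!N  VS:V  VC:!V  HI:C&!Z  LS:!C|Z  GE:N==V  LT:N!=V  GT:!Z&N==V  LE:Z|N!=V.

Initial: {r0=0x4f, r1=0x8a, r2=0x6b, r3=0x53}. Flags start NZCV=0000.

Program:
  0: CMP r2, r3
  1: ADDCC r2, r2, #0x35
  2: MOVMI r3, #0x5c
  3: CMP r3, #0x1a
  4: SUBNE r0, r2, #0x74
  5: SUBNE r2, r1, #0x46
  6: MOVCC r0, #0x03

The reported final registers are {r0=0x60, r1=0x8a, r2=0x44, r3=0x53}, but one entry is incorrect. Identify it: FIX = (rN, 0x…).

FIX = (r0, 0xf7)

[0] flags=0010 → (cmp)
[1] flags=0010 CC?F → skip
[2] flags=0010 MI?F → skip
[3] flags=0010 → (cmp)
[4] flags=0010 NE?T → r0=0xf7
[5] flags=0010 NE?T → r2=0x44
[6] flags=0010 CC?F → skip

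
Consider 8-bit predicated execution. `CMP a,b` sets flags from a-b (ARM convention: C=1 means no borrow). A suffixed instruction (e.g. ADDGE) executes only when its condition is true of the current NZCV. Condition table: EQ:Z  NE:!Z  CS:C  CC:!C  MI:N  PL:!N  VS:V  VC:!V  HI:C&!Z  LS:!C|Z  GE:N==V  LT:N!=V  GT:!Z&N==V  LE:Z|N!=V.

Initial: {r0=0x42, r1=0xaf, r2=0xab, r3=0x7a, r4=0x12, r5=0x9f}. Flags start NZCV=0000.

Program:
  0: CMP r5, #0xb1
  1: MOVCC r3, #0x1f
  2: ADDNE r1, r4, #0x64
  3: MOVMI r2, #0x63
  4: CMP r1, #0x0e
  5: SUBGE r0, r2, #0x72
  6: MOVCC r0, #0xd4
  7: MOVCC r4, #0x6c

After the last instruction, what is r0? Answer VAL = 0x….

VAL = 0xf1

[0] flags=1000 → (cmp)
[1] flags=1000 CC?T → r3=0x1f
[2] flags=1000 NE?T → r1=0x76
[3] flags=1000 MI?T → r2=0x63
[4] flags=0010 → (cmp)
[5] flags=0010 GE?T → r0=0xf1
[6] flags=0010 CC?F → skip
[7] flags=0010 CC?F → skip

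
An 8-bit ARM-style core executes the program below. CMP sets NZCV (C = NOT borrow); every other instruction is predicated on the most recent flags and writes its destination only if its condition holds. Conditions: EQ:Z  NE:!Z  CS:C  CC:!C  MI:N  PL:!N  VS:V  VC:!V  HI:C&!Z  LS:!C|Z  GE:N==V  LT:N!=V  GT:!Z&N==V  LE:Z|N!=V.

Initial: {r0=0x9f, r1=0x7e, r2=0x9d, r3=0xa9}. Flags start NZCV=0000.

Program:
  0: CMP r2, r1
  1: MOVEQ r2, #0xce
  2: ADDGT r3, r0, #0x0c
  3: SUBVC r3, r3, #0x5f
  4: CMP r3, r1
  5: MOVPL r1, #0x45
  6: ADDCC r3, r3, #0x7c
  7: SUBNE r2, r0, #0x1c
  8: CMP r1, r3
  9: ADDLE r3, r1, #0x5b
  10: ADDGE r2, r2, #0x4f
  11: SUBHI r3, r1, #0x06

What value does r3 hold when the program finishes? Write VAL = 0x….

[0] flags=0011 → (cmp)
[1] flags=0011 EQ?F → skip
[2] flags=0011 GT?F → skip
[3] flags=0011 VC?F → skip
[4] flags=0011 → (cmp)
[5] flags=0011 PL?T → r1=0x45
[6] flags=0011 CC?F → skip
[7] flags=0011 NE?T → r2=0x83
[8] flags=1001 → (cmp)
[9] flags=1001 LE?F → skip
[10] flags=1001 GE?T → r2=0xd2
[11] flags=1001 HI?F → skip

VAL = 0xa9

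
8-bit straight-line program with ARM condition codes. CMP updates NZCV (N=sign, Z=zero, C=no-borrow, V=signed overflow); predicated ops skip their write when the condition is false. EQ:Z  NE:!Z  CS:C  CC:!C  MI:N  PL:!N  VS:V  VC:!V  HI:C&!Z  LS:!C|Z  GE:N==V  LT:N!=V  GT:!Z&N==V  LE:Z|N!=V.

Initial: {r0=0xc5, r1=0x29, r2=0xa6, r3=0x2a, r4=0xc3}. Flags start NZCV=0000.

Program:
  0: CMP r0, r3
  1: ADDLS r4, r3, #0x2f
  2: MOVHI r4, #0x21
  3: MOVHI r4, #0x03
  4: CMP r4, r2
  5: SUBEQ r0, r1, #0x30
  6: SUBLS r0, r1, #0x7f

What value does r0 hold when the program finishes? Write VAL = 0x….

0: ✓ CMP  NZCV=1010
1: · ADDLS
2: ✓ MOVHI  r4←0x21
3: ✓ MOVHI  r4←0x03
4: ✓ CMP  NZCV=0000
5: · SUBEQ
6: ✓ SUBLS  r0←0xaa

VAL = 0xaa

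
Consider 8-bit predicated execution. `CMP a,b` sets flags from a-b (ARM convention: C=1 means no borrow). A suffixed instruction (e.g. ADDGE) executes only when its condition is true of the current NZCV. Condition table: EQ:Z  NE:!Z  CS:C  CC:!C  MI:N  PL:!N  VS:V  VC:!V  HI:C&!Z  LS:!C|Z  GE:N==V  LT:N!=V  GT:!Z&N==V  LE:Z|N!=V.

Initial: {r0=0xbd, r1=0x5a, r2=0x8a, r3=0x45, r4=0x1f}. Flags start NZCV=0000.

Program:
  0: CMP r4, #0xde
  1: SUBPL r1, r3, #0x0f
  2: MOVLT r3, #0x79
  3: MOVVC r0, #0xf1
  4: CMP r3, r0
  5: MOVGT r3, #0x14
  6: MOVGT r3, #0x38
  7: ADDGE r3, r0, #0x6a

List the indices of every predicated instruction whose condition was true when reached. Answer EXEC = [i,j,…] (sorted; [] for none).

EXEC = [1,3,5,6,7]

0: ✓ CMP  NZCV=0000
1: ✓ SUBPL  r1←0x36
2: · MOVLT
3: ✓ MOVVC  r0←0xf1
4: ✓ CMP  NZCV=0000
5: ✓ MOVGT  r3←0x14
6: ✓ MOVGT  r3←0x38
7: ✓ ADDGE  r3←0x5b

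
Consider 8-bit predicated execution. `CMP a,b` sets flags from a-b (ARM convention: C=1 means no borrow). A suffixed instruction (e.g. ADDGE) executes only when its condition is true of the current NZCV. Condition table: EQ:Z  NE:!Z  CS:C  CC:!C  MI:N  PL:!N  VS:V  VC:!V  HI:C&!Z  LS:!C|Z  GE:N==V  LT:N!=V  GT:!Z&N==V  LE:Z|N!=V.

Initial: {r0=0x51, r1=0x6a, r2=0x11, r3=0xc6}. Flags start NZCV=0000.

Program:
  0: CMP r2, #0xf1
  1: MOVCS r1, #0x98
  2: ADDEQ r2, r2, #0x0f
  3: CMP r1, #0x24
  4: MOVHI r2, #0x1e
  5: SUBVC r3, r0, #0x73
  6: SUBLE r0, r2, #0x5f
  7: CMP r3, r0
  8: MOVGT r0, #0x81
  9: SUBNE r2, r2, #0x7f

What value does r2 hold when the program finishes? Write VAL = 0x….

0: ✓ CMP  NZCV=0000
1: · MOVCS
2: · ADDEQ
3: ✓ CMP  NZCV=0010
4: ✓ MOVHI  r2←0x1e
5: ✓ SUBVC  r3←0xde
6: · SUBLE
7: ✓ CMP  NZCV=1010
8: · MOVGT
9: ✓ SUBNE  r2←0x9f

VAL = 0x9f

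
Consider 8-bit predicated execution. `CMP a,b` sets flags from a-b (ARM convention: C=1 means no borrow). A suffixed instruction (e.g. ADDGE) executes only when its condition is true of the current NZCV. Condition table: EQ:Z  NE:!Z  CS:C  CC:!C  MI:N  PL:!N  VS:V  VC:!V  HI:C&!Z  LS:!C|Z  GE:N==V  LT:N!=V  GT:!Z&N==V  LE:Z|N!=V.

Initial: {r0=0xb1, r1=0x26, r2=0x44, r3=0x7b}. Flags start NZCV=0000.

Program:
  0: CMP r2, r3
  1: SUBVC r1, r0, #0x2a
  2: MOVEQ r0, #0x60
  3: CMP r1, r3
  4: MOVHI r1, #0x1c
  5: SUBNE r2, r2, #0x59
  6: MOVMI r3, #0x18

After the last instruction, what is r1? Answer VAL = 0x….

0: ✓ CMP  NZCV=1000
1: ✓ SUBVC  r1←0x87
2: · MOVEQ
3: ✓ CMP  NZCV=0011
4: ✓ MOVHI  r1←0x1c
5: ✓ SUBNE  r2←0xeb
6: · MOVMI

VAL = 0x1c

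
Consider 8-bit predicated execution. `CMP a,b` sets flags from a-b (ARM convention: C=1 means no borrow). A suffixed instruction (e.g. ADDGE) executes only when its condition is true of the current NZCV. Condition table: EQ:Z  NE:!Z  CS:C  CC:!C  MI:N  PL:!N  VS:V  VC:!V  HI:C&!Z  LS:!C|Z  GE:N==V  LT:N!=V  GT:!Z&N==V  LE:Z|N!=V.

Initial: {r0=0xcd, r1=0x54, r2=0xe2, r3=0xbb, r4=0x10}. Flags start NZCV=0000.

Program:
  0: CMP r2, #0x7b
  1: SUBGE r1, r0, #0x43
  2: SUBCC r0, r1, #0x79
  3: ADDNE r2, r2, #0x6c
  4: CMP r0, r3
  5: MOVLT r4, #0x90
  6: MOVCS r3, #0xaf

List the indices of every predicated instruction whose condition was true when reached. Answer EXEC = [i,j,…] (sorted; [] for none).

[0] flags=0011 → (cmp)
[1] flags=0011 GE?F → skip
[2] flags=0011 CC?F → skip
[3] flags=0011 NE?T → r2=0x4e
[4] flags=0010 → (cmp)
[5] flags=0010 LT?F → skip
[6] flags=0010 CS?T → r3=0xaf

EXEC = [3,6]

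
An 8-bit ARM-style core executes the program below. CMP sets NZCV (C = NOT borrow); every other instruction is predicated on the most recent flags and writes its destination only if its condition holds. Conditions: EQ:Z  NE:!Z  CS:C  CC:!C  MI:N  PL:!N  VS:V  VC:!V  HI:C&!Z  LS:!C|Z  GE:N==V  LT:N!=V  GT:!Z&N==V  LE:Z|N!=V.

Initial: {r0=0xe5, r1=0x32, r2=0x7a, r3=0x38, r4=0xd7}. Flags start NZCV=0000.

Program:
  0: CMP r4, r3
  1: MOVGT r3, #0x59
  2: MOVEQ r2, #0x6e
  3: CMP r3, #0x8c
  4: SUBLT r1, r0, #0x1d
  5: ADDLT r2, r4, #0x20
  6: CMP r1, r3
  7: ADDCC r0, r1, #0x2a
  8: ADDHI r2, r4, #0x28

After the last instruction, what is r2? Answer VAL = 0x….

[0] flags=1010 → (cmp)
[1] flags=1010 GT?F → skip
[2] flags=1010 EQ?F → skip
[3] flags=1001 → (cmp)
[4] flags=1001 LT?F → skip
[5] flags=1001 LT?F → skip
[6] flags=1000 → (cmp)
[7] flags=1000 CC?T → r0=0x5c
[8] flags=1000 HI?F → skip

VAL = 0x7a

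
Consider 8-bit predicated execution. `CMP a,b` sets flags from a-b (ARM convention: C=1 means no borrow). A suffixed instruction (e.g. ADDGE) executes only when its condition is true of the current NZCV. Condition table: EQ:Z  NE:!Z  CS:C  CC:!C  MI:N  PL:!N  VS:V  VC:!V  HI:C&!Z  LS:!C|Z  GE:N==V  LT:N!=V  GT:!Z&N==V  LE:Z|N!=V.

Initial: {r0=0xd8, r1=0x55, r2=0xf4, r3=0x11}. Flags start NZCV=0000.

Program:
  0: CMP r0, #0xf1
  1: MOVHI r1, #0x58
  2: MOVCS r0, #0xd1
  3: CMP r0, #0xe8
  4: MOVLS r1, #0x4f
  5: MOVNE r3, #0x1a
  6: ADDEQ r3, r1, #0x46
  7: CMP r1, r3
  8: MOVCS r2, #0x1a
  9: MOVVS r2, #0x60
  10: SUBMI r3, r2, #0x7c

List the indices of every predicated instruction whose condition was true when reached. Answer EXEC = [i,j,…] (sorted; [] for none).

0: ✓ CMP  NZCV=1000
1: · MOVHI
2: · MOVCS
3: ✓ CMP  NZCV=1000
4: ✓ MOVLS  r1←0x4f
5: ✓ MOVNE  r3←0x1a
6: · ADDEQ
7: ✓ CMP  NZCV=0010
8: ✓ MOVCS  r2←0x1a
9: · MOVVS
10: · SUBMI

EXEC = [4,5,8]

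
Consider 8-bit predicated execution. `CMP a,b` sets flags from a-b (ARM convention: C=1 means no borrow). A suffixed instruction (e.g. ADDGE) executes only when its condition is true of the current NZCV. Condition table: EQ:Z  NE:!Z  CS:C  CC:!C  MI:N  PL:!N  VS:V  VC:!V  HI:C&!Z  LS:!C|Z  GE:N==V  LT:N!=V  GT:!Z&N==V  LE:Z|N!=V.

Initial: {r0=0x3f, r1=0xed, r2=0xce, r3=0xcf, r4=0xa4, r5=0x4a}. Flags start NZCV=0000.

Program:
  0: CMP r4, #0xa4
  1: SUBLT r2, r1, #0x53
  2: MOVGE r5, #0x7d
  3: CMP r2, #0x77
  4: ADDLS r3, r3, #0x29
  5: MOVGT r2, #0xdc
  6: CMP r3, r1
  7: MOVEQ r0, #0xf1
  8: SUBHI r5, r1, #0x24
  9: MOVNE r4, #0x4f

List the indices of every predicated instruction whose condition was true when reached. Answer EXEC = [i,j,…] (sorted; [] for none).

0: ✓ CMP  NZCV=0110
1: · SUBLT
2: ✓ MOVGE  r5←0x7d
3: ✓ CMP  NZCV=0011
4: · ADDLS
5: · MOVGT
6: ✓ CMP  NZCV=1000
7: · MOVEQ
8: · SUBHI
9: ✓ MOVNE  r4←0x4f

EXEC = [2,9]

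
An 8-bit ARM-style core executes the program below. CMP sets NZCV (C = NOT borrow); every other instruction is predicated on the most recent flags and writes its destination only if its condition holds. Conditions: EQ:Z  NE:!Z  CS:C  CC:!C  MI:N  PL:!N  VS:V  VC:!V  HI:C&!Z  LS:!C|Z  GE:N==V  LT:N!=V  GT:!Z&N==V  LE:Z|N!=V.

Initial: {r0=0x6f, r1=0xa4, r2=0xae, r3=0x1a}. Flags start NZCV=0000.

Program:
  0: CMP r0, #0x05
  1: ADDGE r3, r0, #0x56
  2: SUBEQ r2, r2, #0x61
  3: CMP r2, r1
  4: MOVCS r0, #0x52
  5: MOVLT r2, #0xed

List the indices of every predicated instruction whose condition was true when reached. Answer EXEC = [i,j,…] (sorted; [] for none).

[0] flags=0010 → (cmp)
[1] flags=0010 GE?T → r3=0xc5
[2] flags=0010 EQ?F → skip
[3] flags=0010 → (cmp)
[4] flags=0010 CS?T → r0=0x52
[5] flags=0010 LT?F → skip

EXEC = [1,4]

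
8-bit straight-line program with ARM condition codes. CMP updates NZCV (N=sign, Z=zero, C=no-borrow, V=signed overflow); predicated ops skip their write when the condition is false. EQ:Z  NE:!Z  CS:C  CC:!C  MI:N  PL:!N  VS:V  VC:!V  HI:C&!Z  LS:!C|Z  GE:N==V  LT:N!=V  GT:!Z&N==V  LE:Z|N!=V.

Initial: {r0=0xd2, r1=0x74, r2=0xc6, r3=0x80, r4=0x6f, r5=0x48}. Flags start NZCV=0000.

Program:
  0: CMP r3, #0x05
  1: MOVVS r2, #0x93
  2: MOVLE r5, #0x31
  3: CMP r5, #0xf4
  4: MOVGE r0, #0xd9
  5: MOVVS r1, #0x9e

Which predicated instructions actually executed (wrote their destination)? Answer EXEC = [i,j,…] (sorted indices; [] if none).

[0] flags=0011 → (cmp)
[1] flags=0011 VS?T → r2=0x93
[2] flags=0011 LE?T → r5=0x31
[3] flags=0000 → (cmp)
[4] flags=0000 GE?T → r0=0xd9
[5] flags=0000 VS?F → skip

EXEC = [1,2,4]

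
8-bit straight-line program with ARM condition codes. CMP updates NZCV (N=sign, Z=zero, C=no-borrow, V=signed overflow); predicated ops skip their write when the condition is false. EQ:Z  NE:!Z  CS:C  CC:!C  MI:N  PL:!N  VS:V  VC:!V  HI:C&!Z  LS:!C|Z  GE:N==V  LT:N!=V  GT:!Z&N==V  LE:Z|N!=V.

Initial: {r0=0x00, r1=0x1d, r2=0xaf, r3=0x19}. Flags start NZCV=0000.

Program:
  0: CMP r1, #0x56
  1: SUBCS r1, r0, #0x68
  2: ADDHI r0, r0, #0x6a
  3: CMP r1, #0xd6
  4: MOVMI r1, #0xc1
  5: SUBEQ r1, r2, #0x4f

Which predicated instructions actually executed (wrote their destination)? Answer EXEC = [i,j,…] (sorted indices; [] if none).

[0] flags=1000 → (cmp)
[1] flags=1000 CS?F → skip
[2] flags=1000 HI?F → skip
[3] flags=0000 → (cmp)
[4] flags=0000 MI?F → skip
[5] flags=0000 EQ?F → skip

EXEC = []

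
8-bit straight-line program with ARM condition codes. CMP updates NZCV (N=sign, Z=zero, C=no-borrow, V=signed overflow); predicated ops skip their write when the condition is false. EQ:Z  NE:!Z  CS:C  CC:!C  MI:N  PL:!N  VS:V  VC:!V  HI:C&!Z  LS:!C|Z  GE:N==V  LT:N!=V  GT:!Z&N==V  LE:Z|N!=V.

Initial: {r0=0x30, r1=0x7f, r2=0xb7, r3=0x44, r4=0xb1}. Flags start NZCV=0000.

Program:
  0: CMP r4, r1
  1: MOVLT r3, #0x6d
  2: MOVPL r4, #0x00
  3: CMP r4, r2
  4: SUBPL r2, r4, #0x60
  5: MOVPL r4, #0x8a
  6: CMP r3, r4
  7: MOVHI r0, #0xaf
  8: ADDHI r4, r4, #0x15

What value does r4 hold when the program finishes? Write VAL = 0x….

[0] flags=0011 → (cmp)
[1] flags=0011 LT?T → r3=0x6d
[2] flags=0011 PL?T → r4=0x00
[3] flags=0000 → (cmp)
[4] flags=0000 PL?T → r2=0xa0
[5] flags=0000 PL?T → r4=0x8a
[6] flags=1001 → (cmp)
[7] flags=1001 HI?F → skip
[8] flags=1001 HI?F → skip

VAL = 0x8a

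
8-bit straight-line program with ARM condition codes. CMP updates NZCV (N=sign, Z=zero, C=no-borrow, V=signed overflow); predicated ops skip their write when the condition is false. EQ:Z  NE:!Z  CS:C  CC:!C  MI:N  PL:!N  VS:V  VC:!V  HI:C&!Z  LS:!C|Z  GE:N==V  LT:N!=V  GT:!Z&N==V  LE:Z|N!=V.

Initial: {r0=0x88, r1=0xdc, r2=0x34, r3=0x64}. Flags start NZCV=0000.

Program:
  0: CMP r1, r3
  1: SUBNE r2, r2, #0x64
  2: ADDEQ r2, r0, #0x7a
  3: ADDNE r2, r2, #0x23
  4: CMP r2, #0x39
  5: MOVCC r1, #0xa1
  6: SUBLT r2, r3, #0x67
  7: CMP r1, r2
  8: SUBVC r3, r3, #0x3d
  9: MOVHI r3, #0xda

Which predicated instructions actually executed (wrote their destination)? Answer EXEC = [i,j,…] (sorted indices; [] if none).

0: ✓ CMP  NZCV=0011
1: ✓ SUBNE  r2←0xd0
2: · ADDEQ
3: ✓ ADDNE  r2←0xf3
4: ✓ CMP  NZCV=1010
5: · MOVCC
6: ✓ SUBLT  r2←0xfd
7: ✓ CMP  NZCV=1000
8: ✓ SUBVC  r3←0x27
9: · MOVHI

EXEC = [1,3,6,8]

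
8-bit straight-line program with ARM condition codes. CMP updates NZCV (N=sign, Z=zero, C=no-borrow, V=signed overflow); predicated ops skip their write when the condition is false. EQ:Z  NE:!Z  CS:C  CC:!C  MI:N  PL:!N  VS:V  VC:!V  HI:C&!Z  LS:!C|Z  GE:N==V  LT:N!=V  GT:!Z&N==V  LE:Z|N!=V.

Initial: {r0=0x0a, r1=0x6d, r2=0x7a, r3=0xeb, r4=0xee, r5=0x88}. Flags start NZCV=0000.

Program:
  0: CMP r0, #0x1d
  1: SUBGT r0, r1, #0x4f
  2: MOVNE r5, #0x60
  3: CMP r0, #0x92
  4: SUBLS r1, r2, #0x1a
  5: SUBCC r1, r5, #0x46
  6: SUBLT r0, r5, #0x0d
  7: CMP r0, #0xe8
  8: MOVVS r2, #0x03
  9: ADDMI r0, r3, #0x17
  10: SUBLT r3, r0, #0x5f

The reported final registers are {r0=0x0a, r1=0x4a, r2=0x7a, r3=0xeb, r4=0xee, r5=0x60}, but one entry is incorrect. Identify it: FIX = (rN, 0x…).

0: ✓ CMP  NZCV=1000
1: · SUBGT
2: ✓ MOVNE  r5←0x60
3: ✓ CMP  NZCV=0000
4: ✓ SUBLS  r1←0x60
5: ✓ SUBCC  r1←0x1a
6: · SUBLT
7: ✓ CMP  NZCV=0000
8: · MOVVS
9: · ADDMI
10: · SUBLT

FIX = (r1, 0x1a)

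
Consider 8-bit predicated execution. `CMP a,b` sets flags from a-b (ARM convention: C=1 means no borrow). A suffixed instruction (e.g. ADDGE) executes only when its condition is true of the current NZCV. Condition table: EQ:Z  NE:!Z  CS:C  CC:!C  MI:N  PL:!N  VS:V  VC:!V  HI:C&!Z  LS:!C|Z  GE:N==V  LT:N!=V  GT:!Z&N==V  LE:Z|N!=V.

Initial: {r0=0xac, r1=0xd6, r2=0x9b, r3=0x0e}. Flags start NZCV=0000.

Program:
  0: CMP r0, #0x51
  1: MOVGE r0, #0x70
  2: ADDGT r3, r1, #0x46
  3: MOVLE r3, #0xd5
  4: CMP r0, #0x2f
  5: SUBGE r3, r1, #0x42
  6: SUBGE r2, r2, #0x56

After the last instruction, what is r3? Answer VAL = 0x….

0: ✓ CMP  NZCV=0011
1: · MOVGE
2: · ADDGT
3: ✓ MOVLE  r3←0xd5
4: ✓ CMP  NZCV=0011
5: · SUBGE
6: · SUBGE

VAL = 0xd5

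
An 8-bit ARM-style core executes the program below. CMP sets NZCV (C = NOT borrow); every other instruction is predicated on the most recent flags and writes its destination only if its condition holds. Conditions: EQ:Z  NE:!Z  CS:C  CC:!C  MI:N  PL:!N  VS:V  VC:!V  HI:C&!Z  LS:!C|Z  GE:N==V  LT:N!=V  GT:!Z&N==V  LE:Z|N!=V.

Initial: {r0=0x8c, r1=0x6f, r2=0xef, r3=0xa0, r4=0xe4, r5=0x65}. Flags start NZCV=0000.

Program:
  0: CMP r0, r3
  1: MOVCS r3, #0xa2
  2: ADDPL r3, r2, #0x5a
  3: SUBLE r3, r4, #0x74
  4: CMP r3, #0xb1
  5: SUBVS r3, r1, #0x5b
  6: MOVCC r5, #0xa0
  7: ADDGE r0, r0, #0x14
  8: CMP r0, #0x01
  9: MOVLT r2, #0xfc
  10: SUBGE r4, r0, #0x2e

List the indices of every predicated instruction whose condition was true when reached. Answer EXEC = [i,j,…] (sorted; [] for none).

EXEC = [3,5,6,7,9]

[0] flags=1000 → (cmp)
[1] flags=1000 CS?F → skip
[2] flags=1000 PL?F → skip
[3] flags=1000 LE?T → r3=0x70
[4] flags=1001 → (cmp)
[5] flags=1001 VS?T → r3=0x14
[6] flags=1001 CC?T → r5=0xa0
[7] flags=1001 GE?T → r0=0xa0
[8] flags=1010 → (cmp)
[9] flags=1010 LT?T → r2=0xfc
[10] flags=1010 GE?F → skip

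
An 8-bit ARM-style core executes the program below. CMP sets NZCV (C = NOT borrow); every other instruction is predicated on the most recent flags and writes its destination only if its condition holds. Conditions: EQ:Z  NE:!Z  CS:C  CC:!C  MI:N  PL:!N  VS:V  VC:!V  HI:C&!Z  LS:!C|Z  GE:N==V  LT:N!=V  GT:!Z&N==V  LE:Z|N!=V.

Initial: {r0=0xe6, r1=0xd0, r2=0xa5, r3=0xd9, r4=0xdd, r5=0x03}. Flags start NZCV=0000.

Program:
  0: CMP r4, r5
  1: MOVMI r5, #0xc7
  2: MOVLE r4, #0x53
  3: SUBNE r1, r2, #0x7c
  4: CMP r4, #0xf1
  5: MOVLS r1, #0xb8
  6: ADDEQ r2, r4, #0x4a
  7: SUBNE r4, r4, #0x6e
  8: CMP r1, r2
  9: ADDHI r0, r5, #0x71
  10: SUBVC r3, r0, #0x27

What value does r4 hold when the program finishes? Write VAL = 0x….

VAL = 0xe5

0: ✓ CMP  NZCV=1010
1: ✓ MOVMI  r5←0xc7
2: ✓ MOVLE  r4←0x53
3: ✓ SUBNE  r1←0x29
4: ✓ CMP  NZCV=0000
5: ✓ MOVLS  r1←0xb8
6: · ADDEQ
7: ✓ SUBNE  r4←0xe5
8: ✓ CMP  NZCV=0010
9: ✓ ADDHI  r0←0x38
10: ✓ SUBVC  r3←0x11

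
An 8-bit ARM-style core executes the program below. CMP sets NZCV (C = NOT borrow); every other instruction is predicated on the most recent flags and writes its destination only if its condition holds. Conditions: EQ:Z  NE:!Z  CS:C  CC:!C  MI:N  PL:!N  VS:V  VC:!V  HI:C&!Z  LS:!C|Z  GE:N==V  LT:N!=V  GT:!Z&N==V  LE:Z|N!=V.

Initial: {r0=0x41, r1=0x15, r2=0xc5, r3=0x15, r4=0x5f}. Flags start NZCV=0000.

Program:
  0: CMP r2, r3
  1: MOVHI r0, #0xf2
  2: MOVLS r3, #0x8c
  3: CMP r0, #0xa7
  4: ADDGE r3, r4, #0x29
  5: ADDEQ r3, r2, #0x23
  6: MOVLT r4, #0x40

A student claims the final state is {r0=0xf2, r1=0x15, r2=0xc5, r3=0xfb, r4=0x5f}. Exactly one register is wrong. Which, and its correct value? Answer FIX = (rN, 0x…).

FIX = (r3, 0x88)

0: ✓ CMP  NZCV=1010
1: ✓ MOVHI  r0←0xf2
2: · MOVLS
3: ✓ CMP  NZCV=0010
4: ✓ ADDGE  r3←0x88
5: · ADDEQ
6: · MOVLT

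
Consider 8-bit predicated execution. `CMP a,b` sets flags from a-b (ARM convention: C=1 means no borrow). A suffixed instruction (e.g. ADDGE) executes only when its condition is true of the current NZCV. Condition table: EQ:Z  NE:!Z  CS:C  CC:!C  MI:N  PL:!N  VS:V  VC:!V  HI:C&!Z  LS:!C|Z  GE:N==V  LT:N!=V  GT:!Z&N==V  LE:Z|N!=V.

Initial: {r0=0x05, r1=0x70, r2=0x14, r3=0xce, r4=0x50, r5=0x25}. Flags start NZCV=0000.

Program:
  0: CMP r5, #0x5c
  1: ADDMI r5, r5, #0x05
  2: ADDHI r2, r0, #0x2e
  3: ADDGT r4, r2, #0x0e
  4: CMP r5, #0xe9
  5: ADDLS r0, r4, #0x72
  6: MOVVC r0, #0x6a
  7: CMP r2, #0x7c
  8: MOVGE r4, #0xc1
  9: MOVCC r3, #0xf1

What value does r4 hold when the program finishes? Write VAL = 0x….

VAL = 0x50

0: ✓ CMP  NZCV=1000
1: ✓ ADDMI  r5←0x2a
2: · ADDHI
3: · ADDGT
4: ✓ CMP  NZCV=0000
5: ✓ ADDLS  r0←0xc2
6: ✓ MOVVC  r0←0x6a
7: ✓ CMP  NZCV=1000
8: · MOVGE
9: ✓ MOVCC  r3←0xf1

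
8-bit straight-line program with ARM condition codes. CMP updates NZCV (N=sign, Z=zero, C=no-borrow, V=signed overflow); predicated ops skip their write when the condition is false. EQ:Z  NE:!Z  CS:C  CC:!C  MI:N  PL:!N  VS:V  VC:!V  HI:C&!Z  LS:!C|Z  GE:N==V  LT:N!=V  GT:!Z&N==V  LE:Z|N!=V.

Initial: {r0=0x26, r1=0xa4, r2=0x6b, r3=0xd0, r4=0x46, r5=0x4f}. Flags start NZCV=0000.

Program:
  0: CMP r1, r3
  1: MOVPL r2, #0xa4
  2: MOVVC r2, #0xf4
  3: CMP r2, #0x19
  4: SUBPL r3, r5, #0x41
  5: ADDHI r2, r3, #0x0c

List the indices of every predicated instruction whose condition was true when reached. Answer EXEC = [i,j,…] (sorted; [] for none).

EXEC = [2,5]

[0] flags=1000 → (cmp)
[1] flags=1000 PL?F → skip
[2] flags=1000 VC?T → r2=0xf4
[3] flags=1010 → (cmp)
[4] flags=1010 PL?F → skip
[5] flags=1010 HI?T → r2=0xdc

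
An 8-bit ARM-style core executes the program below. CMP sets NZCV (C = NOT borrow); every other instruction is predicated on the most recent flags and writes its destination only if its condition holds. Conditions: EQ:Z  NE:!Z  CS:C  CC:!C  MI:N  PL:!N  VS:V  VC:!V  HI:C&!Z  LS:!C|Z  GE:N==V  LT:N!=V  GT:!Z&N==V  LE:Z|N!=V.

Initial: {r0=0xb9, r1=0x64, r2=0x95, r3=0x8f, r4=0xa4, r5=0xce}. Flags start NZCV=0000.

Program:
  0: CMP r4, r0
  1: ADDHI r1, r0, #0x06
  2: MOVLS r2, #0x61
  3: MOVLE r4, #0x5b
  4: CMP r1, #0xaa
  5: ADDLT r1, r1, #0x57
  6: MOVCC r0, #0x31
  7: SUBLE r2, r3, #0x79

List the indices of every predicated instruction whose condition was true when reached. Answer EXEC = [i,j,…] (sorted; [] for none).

[0] flags=1000 → (cmp)
[1] flags=1000 HI?F → skip
[2] flags=1000 LS?T → r2=0x61
[3] flags=1000 LE?T → r4=0x5b
[4] flags=1001 → (cmp)
[5] flags=1001 LT?F → skip
[6] flags=1001 CC?T → r0=0x31
[7] flags=1001 LE?F → skip

EXEC = [2,3,6]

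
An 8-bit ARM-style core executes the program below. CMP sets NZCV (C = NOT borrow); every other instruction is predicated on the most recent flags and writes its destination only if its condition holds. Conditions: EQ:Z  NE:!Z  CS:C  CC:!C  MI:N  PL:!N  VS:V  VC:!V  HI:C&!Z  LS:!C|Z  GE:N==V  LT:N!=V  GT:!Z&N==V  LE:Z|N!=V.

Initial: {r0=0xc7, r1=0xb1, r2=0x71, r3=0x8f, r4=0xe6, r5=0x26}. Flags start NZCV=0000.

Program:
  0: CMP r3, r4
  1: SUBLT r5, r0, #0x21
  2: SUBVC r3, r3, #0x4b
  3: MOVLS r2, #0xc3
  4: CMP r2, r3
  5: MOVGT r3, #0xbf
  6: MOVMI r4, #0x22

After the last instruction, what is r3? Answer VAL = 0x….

VAL = 0x44

0: ✓ CMP  NZCV=1000
1: ✓ SUBLT  r5←0xa6
2: ✓ SUBVC  r3←0x44
3: ✓ MOVLS  r2←0xc3
4: ✓ CMP  NZCV=0011
5: · MOVGT
6: · MOVMI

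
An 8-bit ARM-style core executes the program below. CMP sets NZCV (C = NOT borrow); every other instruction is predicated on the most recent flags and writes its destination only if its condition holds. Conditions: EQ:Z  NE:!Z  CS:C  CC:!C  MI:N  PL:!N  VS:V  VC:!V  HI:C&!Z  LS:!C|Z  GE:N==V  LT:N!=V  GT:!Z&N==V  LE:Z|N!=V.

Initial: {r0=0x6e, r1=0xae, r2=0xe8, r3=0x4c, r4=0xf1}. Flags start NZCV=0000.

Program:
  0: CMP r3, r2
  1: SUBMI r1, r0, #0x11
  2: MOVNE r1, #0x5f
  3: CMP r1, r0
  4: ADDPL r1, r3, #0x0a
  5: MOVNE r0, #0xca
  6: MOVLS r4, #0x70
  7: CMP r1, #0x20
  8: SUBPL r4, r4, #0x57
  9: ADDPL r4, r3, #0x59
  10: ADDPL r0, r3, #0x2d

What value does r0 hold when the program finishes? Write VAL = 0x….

0: ✓ CMP  NZCV=0000
1: · SUBMI
2: ✓ MOVNE  r1←0x5f
3: ✓ CMP  NZCV=1000
4: · ADDPL
5: ✓ MOVNE  r0←0xca
6: ✓ MOVLS  r4←0x70
7: ✓ CMP  NZCV=0010
8: ✓ SUBPL  r4←0x19
9: ✓ ADDPL  r4←0xa5
10: ✓ ADDPL  r0←0x79

VAL = 0x79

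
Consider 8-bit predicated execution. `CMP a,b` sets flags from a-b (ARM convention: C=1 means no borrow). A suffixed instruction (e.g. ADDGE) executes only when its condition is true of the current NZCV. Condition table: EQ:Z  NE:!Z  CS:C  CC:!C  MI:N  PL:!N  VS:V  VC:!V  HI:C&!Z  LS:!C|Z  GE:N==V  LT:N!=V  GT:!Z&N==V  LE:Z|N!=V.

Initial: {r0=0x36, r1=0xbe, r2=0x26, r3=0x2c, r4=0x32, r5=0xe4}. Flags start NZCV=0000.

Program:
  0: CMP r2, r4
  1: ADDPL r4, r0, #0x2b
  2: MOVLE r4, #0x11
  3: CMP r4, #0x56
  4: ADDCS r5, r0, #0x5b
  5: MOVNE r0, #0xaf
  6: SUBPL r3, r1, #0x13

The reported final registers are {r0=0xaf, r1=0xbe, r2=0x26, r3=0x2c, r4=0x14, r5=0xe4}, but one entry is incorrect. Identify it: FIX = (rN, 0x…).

[0] flags=1000 → (cmp)
[1] flags=1000 PL?F → skip
[2] flags=1000 LE?T → r4=0x11
[3] flags=1000 → (cmp)
[4] flags=1000 CS?F → skip
[5] flags=1000 NE?T → r0=0xaf
[6] flags=1000 PL?F → skip

FIX = (r4, 0x11)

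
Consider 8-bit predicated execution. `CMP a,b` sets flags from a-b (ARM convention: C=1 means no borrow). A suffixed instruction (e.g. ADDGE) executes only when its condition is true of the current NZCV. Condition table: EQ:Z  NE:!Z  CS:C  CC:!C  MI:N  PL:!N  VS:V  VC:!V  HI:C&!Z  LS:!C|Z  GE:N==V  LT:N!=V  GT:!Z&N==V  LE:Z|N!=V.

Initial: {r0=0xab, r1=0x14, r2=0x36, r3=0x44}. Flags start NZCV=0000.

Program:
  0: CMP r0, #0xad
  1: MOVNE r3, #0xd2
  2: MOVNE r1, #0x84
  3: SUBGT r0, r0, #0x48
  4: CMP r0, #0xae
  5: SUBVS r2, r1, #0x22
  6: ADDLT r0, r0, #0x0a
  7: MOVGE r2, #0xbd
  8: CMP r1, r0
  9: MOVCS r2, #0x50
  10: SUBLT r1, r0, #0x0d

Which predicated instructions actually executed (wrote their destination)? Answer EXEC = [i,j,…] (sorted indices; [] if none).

0: ✓ CMP  NZCV=1000
1: ✓ MOVNE  r3←0xd2
2: ✓ MOVNE  r1←0x84
3: · SUBGT
4: ✓ CMP  NZCV=1000
5: · SUBVS
6: ✓ ADDLT  r0←0xb5
7: · MOVGE
8: ✓ CMP  NZCV=1000
9: · MOVCS
10: ✓ SUBLT  r1←0xa8

EXEC = [1,2,6,10]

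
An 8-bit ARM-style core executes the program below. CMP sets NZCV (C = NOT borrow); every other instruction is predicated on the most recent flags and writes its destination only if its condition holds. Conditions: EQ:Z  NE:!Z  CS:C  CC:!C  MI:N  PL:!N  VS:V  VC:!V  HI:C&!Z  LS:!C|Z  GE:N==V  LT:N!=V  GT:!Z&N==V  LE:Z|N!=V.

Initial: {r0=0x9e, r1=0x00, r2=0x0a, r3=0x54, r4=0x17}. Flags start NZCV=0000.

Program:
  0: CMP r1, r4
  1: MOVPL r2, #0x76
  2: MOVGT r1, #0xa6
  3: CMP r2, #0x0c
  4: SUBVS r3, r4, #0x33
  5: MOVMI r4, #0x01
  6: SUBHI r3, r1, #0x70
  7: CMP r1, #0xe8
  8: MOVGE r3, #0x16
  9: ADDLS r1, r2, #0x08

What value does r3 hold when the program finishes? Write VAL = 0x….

[0] flags=1000 → (cmp)
[1] flags=1000 PL?F → skip
[2] flags=1000 GT?F → skip
[3] flags=1000 → (cmp)
[4] flags=1000 VS?F → skip
[5] flags=1000 MI?T → r4=0x01
[6] flags=1000 HI?F → skip
[7] flags=0000 → (cmp)
[8] flags=0000 GE?T → r3=0x16
[9] flags=0000 LS?T → r1=0x12

VAL = 0x16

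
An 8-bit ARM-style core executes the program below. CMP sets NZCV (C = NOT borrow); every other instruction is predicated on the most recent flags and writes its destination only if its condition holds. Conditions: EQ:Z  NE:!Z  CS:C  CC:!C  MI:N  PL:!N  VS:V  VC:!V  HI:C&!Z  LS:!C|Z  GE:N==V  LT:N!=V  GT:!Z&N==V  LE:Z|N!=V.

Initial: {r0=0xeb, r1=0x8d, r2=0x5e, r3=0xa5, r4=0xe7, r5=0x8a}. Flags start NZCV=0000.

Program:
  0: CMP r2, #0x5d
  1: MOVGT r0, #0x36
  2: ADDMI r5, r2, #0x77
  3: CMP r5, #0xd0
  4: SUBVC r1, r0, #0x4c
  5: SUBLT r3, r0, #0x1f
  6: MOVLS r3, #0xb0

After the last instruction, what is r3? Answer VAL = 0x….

[0] flags=0010 → (cmp)
[1] flags=0010 GT?T → r0=0x36
[2] flags=0010 MI?F → skip
[3] flags=1000 → (cmp)
[4] flags=1000 VC?T → r1=0xea
[5] flags=1000 LT?T → r3=0x17
[6] flags=1000 LS?T → r3=0xb0

VAL = 0xb0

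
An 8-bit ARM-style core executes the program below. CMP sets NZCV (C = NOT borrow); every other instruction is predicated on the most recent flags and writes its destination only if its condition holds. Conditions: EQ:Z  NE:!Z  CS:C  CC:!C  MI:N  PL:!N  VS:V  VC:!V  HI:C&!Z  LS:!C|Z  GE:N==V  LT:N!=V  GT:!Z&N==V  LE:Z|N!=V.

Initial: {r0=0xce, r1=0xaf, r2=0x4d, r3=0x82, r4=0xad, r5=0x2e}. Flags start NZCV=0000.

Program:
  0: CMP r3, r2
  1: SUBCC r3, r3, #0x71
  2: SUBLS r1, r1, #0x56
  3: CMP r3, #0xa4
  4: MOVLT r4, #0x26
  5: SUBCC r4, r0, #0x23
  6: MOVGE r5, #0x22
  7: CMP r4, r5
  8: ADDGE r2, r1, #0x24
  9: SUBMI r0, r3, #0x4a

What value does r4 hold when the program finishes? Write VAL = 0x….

0: ✓ CMP  NZCV=0011
1: · SUBCC
2: · SUBLS
3: ✓ CMP  NZCV=1000
4: ✓ MOVLT  r4←0x26
5: ✓ SUBCC  r4←0xab
6: · MOVGE
7: ✓ CMP  NZCV=0011
8: · ADDGE
9: · SUBMI

VAL = 0xab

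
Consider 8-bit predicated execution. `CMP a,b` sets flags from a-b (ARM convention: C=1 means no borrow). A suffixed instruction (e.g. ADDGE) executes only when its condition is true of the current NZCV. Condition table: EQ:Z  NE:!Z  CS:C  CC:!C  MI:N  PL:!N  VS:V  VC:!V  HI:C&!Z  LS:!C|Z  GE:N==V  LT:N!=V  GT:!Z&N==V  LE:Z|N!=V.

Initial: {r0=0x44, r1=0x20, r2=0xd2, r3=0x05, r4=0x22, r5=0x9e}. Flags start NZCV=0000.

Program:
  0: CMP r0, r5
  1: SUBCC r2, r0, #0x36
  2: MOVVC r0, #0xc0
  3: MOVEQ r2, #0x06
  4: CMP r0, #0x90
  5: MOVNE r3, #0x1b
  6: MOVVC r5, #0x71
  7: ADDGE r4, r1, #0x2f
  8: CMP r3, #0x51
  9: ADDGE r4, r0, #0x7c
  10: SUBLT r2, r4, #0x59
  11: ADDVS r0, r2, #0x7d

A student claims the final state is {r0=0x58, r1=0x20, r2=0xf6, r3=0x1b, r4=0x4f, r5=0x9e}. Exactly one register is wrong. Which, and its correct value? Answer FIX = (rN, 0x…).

0: ✓ CMP  NZCV=1001
1: ✓ SUBCC  r2←0x0e
2: · MOVVC
3: · MOVEQ
4: ✓ CMP  NZCV=1001
5: ✓ MOVNE  r3←0x1b
6: · MOVVC
7: ✓ ADDGE  r4←0x4f
8: ✓ CMP  NZCV=1000
9: · ADDGE
10: ✓ SUBLT  r2←0xf6
11: · ADDVS

FIX = (r0, 0x44)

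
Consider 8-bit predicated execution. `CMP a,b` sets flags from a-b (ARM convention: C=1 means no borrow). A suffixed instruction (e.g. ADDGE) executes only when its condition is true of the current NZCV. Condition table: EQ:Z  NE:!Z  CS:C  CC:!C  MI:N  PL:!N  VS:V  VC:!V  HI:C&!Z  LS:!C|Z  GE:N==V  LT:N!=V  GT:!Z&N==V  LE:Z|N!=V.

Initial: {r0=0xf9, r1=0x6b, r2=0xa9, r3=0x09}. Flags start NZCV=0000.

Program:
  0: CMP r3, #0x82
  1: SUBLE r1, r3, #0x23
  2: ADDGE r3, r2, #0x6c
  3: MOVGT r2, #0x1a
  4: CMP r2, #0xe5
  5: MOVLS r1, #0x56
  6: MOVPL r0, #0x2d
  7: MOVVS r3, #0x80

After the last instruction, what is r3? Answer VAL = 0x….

VAL = 0x15

0: ✓ CMP  NZCV=1001
1: · SUBLE
2: ✓ ADDGE  r3←0x15
3: ✓ MOVGT  r2←0x1a
4: ✓ CMP  NZCV=0000
5: ✓ MOVLS  r1←0x56
6: ✓ MOVPL  r0←0x2d
7: · MOVVS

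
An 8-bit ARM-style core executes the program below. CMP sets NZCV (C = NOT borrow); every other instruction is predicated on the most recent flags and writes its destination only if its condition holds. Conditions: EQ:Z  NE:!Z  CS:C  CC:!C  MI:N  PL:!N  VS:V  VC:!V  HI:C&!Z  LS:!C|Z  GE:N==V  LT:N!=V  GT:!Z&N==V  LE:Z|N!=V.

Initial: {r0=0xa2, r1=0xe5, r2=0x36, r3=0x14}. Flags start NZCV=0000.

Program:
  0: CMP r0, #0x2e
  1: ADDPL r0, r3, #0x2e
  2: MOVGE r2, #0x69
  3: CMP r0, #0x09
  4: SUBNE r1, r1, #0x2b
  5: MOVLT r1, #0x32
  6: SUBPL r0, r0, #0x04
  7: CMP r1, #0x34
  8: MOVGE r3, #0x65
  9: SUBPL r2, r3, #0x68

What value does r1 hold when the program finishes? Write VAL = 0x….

0: ✓ CMP  NZCV=0011
1: ✓ ADDPL  r0←0x42
2: · MOVGE
3: ✓ CMP  NZCV=0010
4: ✓ SUBNE  r1←0xba
5: · MOVLT
6: ✓ SUBPL  r0←0x3e
7: ✓ CMP  NZCV=1010
8: · MOVGE
9: · SUBPL

VAL = 0xba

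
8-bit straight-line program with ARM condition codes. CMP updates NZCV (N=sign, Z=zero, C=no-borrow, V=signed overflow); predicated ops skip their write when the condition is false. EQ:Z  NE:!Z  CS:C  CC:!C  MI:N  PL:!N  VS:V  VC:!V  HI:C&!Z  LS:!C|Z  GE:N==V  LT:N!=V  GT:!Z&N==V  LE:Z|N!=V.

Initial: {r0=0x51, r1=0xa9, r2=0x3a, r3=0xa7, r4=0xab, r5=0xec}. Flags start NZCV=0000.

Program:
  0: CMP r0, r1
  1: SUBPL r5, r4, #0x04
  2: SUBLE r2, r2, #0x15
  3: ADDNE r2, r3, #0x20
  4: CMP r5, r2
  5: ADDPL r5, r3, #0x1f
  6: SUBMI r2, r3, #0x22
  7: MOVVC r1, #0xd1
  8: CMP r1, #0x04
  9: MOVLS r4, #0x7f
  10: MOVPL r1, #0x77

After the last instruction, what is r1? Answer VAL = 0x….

[0] flags=1001 → (cmp)
[1] flags=1001 PL?F → skip
[2] flags=1001 LE?F → skip
[3] flags=1001 NE?T → r2=0xc7
[4] flags=0010 → (cmp)
[5] flags=0010 PL?T → r5=0xc6
[6] flags=0010 MI?F → skip
[7] flags=0010 VC?T → r1=0xd1
[8] flags=1010 → (cmp)
[9] flags=1010 LS?F → skip
[10] flags=1010 PL?F → skip

VAL = 0xd1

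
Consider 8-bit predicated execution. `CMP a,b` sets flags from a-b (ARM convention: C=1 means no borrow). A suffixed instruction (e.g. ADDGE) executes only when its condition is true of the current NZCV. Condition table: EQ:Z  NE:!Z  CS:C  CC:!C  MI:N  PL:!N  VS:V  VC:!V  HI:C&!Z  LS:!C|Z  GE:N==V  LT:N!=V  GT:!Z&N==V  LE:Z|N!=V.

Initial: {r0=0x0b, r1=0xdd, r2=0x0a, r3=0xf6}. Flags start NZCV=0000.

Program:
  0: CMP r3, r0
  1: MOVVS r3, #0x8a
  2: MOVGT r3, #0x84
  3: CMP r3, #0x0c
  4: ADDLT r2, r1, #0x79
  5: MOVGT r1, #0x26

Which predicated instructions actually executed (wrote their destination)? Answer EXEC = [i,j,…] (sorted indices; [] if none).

0: ✓ CMP  NZCV=1010
1: · MOVVS
2: · MOVGT
3: ✓ CMP  NZCV=1010
4: ✓ ADDLT  r2←0x56
5: · MOVGT

EXEC = [4]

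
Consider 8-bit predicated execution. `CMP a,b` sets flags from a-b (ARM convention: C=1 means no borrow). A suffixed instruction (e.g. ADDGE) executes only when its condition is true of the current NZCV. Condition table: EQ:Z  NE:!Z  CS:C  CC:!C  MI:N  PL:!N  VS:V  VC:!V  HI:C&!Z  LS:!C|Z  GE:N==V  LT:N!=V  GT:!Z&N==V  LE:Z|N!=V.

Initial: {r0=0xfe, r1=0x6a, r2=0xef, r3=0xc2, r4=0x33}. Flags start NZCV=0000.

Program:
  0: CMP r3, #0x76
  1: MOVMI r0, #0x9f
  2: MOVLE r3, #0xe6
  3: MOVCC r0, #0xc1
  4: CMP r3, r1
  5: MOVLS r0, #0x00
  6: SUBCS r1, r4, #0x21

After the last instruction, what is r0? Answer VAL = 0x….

0: ✓ CMP  NZCV=0011
1: · MOVMI
2: ✓ MOVLE  r3←0xe6
3: · MOVCC
4: ✓ CMP  NZCV=0011
5: · MOVLS
6: ✓ SUBCS  r1←0x12

VAL = 0xfe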